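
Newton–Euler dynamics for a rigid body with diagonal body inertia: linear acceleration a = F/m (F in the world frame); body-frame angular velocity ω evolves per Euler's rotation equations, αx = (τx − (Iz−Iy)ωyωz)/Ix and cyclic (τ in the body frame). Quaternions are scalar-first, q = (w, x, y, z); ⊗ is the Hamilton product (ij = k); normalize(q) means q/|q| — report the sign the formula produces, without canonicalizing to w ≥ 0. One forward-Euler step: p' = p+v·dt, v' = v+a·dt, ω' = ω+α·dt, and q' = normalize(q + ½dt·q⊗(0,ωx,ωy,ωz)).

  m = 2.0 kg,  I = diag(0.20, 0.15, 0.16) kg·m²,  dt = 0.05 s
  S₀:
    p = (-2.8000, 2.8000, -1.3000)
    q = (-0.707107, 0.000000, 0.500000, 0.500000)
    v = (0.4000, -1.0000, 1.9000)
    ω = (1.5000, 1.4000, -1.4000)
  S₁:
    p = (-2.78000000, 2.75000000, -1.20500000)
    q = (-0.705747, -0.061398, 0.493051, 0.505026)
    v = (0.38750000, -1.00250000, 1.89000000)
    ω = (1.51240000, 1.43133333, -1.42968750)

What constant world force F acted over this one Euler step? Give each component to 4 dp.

Δv = v₁−v₀ = (-0.01250000, -0.00250000, -0.01000000)
applied force F = (-0.5000, -0.1000, -0.4000)

F = (-0.5000, -0.1000, -0.4000)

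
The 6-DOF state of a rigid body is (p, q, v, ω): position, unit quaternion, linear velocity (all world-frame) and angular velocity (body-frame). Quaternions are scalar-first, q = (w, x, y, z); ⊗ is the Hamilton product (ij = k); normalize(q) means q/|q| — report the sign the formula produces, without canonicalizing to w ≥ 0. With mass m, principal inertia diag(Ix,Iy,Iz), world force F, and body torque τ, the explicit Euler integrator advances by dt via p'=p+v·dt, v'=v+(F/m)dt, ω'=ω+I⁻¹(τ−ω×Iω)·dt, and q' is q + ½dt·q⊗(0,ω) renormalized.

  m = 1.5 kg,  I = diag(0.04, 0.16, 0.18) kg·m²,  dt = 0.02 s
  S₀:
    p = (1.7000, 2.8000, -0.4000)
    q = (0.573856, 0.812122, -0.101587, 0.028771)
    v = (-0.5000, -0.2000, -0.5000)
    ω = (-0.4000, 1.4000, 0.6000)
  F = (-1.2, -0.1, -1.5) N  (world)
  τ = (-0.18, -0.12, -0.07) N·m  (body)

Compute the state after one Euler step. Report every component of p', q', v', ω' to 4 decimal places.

p' = (1.6900, 2.7960, -0.4100)
q' = (0.5783, 0.8087, -0.0985, 0.0432)
v' = (-0.5160, -0.2013, -0.5200)
ω' = (-0.4984, 1.3808, 0.5997)

gyro term ω×Iω = (0.0168, 0.0336, -0.0672)
angular accel α = (-4.9200, -0.9600, -0.0156)
ω + α·dt = (-0.4984, 1.3808, 0.5997)
Hamilton product q⊗(0,ω) = (0.4498080, -0.3307740, 0.3046168, 1.4406496)
q + ½dt·q⊗(0,ω), renormalized = (0.5783, 0.8087, -0.0985, 0.0432)
linear accel F/m = (-0.8000, -0.0667, -1.0000)
p + v·dt = (1.6900, 2.7960, -0.4100)
new velocity v' = (-0.5160, -0.2013, -0.5200)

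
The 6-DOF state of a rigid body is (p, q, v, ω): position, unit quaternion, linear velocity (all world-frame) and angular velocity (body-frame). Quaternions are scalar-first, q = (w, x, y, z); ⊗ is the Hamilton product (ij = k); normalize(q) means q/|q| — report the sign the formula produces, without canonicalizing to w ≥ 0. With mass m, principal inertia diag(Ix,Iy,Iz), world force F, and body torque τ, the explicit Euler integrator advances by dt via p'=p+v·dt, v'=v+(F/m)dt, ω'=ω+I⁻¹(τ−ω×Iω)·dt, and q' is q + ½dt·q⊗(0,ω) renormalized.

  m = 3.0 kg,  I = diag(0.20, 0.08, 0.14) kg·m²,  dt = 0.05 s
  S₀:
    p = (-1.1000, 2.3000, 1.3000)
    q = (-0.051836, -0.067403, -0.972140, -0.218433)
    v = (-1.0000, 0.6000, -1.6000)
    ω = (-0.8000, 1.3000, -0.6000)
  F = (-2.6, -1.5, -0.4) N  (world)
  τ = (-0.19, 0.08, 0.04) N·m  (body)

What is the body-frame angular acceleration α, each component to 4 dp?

α = (-0.7160, 0.6400, -0.6057)

ω×(Iω) gyroscopic = (-0.0468, 0.0288, 0.1248)
(τ − ω×Iω)/I = (-0.7160, 0.6400, -0.6057)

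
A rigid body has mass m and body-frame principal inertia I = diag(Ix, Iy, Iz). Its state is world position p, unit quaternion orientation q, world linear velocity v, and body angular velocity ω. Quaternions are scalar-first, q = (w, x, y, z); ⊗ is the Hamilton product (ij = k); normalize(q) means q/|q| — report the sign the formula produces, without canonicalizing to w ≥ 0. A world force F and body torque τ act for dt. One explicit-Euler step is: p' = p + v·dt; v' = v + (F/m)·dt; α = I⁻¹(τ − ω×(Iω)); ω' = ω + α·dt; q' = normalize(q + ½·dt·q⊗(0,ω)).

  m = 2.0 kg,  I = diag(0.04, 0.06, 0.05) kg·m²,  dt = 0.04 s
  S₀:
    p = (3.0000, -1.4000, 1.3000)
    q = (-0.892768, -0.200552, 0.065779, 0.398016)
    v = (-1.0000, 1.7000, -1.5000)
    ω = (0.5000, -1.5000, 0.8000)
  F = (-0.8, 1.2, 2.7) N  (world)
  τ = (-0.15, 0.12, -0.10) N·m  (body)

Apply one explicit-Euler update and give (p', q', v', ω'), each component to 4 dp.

p' = (2.9600, -1.3320, 1.2400)
q' = (-0.8946, -0.1964, 0.0997, 0.3888)
v' = (-1.0160, 1.7240, -1.4460)
ω' = (0.3380, -1.4173, 0.7320)

a = F/m = (-0.4000, 0.6000, 1.3500)
new position p' = (2.9600, -1.3320, 1.2400)
v' = v + a·dt = (-1.0160, 1.7240, -1.4460)
gyro term ω×Iω = (0.0120, -0.0040, -0.0150)
(τ − ω×Iω)/I = (-4.0500, 2.0667, -1.7000)
new body rate ω' = (0.3380, -1.4173, 0.7320)
q⊗(0,ω) = (-0.1194683, 0.2032632, 1.6986016, -0.4462759)
q' = normalize(q + ½dt·q⊗(0,ω)) = (-0.8946, -0.1964, 0.0997, 0.3888)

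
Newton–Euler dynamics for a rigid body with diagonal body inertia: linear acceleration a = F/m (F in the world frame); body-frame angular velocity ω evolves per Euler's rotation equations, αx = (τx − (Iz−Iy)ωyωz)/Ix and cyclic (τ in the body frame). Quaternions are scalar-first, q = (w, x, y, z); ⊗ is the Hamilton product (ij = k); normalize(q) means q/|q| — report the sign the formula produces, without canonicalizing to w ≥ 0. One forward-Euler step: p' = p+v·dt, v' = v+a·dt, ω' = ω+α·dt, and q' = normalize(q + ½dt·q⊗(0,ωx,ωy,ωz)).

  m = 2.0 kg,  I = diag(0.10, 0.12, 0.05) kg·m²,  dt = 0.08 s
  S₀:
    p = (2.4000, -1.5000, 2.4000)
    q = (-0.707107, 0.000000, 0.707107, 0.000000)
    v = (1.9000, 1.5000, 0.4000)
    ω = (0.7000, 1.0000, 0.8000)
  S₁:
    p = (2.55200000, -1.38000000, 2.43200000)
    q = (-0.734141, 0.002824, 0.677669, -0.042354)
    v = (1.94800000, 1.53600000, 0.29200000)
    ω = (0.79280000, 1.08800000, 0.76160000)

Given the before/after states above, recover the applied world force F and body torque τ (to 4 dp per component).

F = (1.2000, 0.9000, -2.7000)
τ = (0.0600, 0.1600, -0.0100)

Δv = v₁−v₀ = (0.04800000, 0.03600000, -0.10800000)
applied force F = (1.2000, 0.9000, -2.7000)
ω₁ − ω₀ = (0.09280000, 0.08800000, -0.03840000)
applied torque τ = (0.0600, 0.1600, -0.0100)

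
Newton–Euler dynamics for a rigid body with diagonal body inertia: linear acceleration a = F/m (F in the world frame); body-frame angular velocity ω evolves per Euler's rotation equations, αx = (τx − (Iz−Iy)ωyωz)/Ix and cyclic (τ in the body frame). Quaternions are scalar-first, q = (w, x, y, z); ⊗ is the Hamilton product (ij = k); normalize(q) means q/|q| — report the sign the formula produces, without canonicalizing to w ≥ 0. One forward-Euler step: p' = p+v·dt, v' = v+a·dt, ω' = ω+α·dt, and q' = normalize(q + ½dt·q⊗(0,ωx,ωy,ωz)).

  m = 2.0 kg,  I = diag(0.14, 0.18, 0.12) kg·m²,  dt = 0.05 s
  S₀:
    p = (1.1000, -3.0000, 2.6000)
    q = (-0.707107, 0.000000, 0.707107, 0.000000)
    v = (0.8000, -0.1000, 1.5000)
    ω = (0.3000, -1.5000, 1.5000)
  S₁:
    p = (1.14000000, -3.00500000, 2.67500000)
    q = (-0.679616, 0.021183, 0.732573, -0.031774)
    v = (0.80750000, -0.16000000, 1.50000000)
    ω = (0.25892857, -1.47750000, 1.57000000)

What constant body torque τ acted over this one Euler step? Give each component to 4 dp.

rate change Δω = (-0.04107143, 0.02250000, 0.07000000)
τ = I·(Δω/dt) + ω₀×(Iω₀) = (0.0200, 0.0900, 0.1500)

τ = (0.0200, 0.0900, 0.1500)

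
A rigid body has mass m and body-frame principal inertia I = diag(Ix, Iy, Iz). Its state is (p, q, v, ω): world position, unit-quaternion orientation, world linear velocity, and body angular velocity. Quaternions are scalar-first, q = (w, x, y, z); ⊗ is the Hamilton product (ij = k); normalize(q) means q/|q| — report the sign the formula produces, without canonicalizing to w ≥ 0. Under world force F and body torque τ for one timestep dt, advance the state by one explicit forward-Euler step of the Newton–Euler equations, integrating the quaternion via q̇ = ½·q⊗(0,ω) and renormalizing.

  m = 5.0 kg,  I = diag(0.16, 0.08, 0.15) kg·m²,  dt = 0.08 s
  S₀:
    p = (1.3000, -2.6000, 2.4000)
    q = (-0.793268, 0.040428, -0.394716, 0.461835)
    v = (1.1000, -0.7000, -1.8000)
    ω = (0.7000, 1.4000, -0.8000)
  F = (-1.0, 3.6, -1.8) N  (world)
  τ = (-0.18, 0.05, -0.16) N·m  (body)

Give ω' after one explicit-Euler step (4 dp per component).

(τ − ω×Iω)/I = (-0.6350, 0.6950, -0.5440)
new body rate ω' = (0.6492, 1.4556, -0.8435)

ω' = (0.6492, 1.4556, -0.8435)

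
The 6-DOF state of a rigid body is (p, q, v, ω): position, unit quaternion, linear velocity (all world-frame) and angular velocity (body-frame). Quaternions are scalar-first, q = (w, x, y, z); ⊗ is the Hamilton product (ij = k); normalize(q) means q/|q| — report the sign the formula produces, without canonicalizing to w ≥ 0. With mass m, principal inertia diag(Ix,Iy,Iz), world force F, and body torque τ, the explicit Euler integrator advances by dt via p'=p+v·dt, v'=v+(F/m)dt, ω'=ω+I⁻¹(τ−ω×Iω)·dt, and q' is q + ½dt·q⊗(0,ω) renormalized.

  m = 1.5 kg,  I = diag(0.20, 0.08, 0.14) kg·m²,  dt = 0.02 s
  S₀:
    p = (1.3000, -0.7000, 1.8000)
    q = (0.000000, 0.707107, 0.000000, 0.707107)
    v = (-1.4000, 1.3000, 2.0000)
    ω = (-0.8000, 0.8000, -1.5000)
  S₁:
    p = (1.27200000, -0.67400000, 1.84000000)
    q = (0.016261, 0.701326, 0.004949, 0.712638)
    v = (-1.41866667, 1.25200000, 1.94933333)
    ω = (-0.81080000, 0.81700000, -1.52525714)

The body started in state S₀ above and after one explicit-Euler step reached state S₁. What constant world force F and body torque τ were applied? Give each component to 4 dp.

F = (-1.4000, -3.6000, -3.8000)
τ = (-0.1800, 0.1400, -0.1000)

ω₁ − ω₀ = (-0.01080000, 0.01700000, -0.02525714)
ω₀×(Iω₀) = (-0.0720, 0.0720, 0.0768)
applied torque τ = (-0.1800, 0.1400, -0.1000)
Δv = v₁−v₀ = (-0.01866667, -0.04800000, -0.05066667)
applied force F = (-1.4000, -3.6000, -3.8000)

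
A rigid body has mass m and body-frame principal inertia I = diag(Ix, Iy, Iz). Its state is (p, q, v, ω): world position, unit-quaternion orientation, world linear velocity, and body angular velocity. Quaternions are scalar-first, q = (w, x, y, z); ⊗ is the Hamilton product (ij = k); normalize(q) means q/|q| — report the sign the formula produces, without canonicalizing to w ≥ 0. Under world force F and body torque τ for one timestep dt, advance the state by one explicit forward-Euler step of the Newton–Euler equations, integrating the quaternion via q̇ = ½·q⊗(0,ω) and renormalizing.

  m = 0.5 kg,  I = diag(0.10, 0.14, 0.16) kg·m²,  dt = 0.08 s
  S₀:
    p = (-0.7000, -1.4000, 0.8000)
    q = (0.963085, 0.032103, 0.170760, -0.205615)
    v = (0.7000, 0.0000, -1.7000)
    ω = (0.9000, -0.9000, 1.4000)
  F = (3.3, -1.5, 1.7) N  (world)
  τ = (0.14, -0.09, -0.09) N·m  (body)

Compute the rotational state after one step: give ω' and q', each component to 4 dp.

ω' = (1.0322, -0.9082, 1.3712)
q' = (0.9768, 0.0687, 0.1265, -0.1585)

(τ − ω×Iω)/I = (1.6520, -0.1029, -0.3600)
ω + α·dt = (1.0322, -0.9082, 1.3712)
2q̇ = q⊗(0,ω) = (0.4126523, 0.9207870, -1.0967742, 1.1657423)
q + ½dt·q⊗(0,ω), renormalized = (0.9768, 0.0687, 0.1265, -0.1585)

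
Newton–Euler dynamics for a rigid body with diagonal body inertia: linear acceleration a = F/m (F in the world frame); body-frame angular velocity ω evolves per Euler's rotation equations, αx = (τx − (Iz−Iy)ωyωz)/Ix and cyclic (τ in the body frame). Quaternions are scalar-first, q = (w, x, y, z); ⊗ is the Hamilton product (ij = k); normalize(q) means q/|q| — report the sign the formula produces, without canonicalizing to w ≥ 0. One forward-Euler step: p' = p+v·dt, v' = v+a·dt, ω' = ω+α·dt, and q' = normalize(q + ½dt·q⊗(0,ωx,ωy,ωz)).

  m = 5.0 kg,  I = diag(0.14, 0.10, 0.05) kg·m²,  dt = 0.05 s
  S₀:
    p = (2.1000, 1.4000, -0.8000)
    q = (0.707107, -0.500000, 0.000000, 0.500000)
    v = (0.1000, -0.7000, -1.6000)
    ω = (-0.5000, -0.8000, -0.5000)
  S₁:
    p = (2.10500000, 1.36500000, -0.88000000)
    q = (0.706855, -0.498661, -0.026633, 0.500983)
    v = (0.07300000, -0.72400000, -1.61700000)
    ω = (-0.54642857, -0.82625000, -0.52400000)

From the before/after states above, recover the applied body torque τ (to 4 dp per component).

Δω = ω₁−ω₀ = (-0.04642857, -0.02625000, -0.02400000)
ω₀×(Iω₀) = (-0.0200, 0.0225, -0.0160)
τ = I·(Δω/dt) + ω₀×(Iω₀) = (-0.1500, -0.0300, -0.0400)

τ = (-0.1500, -0.0300, -0.0400)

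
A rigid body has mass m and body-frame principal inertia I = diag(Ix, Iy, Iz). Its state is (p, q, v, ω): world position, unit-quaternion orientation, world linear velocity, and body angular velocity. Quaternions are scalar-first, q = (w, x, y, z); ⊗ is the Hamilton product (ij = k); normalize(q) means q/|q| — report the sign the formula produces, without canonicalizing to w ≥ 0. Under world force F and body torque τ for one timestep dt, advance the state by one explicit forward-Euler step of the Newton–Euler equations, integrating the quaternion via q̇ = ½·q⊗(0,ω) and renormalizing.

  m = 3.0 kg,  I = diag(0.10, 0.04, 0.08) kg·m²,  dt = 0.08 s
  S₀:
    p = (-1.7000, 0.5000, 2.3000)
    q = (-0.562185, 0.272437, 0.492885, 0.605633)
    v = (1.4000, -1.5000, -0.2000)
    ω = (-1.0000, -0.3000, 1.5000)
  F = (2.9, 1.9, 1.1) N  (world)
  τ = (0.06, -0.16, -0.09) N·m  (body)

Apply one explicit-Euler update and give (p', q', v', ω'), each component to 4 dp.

p' = (-1.5880, 0.3800, 2.2840)
q' = (-0.5802, 0.3309, 0.4578, 0.5868)
v' = (1.4773, -1.4493, -0.1707)
ω' = (-0.9376, -0.5600, 1.4280)

linear accel F/m = (0.9667, 0.6333, 0.3667)
p' = p + v·dt = (-1.5880, 0.3800, 2.2840)
v + (F/m)dt = (1.4773, -1.4493, -0.1707)
gyro term ω×Iω = (-0.0180, -0.0300, -0.0180)
(τ − ω×Iω)/I = (0.7800, -3.2500, -0.9000)
ω' = ω + α·dt = (-0.9376, -0.5600, 1.4280)
2q̇ = q⊗(0,ω) = (-0.4881470, 1.4832024, -0.8456330, -0.4321236)
updated quaternion q' = (-0.5802, 0.3309, 0.4578, 0.5868)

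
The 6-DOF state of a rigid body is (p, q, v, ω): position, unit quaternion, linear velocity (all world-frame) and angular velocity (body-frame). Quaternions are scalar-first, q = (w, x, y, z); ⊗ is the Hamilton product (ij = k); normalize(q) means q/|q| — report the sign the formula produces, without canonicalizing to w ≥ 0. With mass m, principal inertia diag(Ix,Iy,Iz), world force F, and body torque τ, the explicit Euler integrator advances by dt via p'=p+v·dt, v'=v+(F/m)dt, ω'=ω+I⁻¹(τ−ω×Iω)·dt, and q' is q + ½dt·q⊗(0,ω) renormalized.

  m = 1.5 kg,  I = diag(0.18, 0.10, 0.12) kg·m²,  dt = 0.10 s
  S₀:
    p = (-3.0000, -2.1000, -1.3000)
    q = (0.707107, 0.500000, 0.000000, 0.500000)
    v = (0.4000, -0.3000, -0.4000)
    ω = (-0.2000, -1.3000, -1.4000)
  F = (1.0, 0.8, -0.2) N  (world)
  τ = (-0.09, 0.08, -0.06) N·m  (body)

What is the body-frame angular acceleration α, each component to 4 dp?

α = (-0.7022, 0.6320, -0.3267)

gyro term ω×Iω = (0.0364, 0.0168, -0.0208)
α = I⁻¹(τ − ω×Iω) = (-0.7022, 0.6320, -0.3267)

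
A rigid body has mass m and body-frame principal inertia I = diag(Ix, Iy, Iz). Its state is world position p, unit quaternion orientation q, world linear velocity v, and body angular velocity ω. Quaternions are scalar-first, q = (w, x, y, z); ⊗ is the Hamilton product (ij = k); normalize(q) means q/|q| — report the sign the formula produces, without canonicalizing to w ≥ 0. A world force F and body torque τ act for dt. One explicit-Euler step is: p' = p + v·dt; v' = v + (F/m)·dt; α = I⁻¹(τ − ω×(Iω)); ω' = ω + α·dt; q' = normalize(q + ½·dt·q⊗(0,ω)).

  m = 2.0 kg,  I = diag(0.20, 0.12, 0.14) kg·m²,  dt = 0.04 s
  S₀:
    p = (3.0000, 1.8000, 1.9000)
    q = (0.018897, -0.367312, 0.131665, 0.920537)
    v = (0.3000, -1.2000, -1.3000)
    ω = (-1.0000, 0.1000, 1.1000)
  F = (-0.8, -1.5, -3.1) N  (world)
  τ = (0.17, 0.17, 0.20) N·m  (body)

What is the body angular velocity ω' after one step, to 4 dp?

ω' = (-0.9664, 0.1787, 1.1549)

precession coupling ω×(Iω) = (0.0022, -0.0660, 0.0080)
angular accel α = (0.8390, 1.9667, 1.3714)
new body rate ω' = (-0.9664, 0.1787, 1.1549)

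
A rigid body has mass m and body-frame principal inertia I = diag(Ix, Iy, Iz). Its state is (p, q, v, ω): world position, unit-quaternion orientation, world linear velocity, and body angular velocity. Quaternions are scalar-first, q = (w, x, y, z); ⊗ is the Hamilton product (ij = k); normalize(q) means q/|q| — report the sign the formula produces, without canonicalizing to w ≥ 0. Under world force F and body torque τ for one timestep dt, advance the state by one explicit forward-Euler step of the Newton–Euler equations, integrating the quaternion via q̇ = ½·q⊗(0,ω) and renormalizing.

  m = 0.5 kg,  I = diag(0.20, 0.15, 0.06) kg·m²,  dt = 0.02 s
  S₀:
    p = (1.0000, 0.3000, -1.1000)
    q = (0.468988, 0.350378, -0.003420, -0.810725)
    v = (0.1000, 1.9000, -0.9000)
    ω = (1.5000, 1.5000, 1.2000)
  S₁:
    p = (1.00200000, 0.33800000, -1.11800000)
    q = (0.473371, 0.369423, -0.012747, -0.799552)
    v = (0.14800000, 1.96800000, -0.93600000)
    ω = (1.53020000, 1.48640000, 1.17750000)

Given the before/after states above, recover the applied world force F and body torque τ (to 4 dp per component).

F = (1.2000, 1.7000, -0.9000)
τ = (0.1400, 0.1500, -0.1800)

rate change Δω = (0.03020000, -0.01360000, -0.02250000)
precession coupling = (-0.1620, 0.2520, -0.1125)
applied torque τ = (0.1400, 0.1500, -0.1800)
velocity change Δv = (0.04800000, 0.06800000, -0.03600000)
applied force F = (1.2000, 1.7000, -0.9000)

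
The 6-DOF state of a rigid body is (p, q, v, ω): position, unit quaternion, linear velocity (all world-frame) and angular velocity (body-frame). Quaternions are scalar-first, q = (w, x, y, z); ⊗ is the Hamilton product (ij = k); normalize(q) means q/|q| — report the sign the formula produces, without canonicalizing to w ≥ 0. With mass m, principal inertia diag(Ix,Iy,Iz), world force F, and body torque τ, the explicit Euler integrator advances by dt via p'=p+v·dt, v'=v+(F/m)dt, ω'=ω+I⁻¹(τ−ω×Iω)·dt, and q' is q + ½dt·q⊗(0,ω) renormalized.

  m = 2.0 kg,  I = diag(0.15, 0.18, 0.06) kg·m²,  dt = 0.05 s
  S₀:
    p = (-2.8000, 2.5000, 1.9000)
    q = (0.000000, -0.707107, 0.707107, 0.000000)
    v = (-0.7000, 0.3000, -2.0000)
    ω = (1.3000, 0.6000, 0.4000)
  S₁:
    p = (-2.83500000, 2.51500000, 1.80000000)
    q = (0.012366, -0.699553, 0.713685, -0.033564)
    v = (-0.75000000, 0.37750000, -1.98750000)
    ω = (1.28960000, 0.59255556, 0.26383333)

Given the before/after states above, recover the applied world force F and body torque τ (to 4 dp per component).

ω₁ − ω₀ = (-0.01040000, -0.00744444, -0.13616667)
precession coupling = (-0.0288, 0.0468, 0.0234)
I·α + gyro = (-0.0600, 0.0200, -0.1400)
Δv = v₁−v₀ = (-0.05000000, 0.07750000, 0.01250000)
m·(v₁−v₀)/dt = (-2.0000, 3.1000, 0.5000)

F = (-2.0000, 3.1000, 0.5000)
τ = (-0.0600, 0.0200, -0.1400)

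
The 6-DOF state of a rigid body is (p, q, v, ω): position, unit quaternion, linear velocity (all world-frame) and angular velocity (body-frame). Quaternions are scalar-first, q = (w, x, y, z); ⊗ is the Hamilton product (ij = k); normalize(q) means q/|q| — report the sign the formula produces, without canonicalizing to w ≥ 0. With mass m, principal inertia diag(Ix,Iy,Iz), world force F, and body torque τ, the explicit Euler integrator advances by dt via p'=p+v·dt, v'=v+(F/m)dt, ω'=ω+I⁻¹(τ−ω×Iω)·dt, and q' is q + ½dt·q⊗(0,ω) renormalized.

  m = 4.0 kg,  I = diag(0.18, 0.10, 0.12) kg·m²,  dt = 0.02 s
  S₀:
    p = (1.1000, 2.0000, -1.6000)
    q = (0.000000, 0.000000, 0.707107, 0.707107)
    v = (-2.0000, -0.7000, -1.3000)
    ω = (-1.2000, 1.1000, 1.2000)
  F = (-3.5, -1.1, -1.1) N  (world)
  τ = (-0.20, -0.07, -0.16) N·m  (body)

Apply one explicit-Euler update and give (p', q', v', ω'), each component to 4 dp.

α = I⁻¹(τ − ω×Iω) = (-1.2578, 0.1640, -2.2133)
ω' = ω + α·dt = (-1.2252, 1.1033, 1.1557)
q⊗(0,ω) = (-1.6263461, 0.0707107, -0.8485284, 0.8485284)
updated quaternion q' = (-0.0163, 0.0007, 0.6985, 0.7154)
a = F/m = (-0.8750, -0.2750, -0.2750)
p' = p + v·dt = (1.0600, 1.9860, -1.6260)
new velocity v' = (-2.0175, -0.7055, -1.3055)

p' = (1.0600, 1.9860, -1.6260)
q' = (-0.0163, 0.0007, 0.6985, 0.7154)
v' = (-2.0175, -0.7055, -1.3055)
ω' = (-1.2252, 1.1033, 1.1557)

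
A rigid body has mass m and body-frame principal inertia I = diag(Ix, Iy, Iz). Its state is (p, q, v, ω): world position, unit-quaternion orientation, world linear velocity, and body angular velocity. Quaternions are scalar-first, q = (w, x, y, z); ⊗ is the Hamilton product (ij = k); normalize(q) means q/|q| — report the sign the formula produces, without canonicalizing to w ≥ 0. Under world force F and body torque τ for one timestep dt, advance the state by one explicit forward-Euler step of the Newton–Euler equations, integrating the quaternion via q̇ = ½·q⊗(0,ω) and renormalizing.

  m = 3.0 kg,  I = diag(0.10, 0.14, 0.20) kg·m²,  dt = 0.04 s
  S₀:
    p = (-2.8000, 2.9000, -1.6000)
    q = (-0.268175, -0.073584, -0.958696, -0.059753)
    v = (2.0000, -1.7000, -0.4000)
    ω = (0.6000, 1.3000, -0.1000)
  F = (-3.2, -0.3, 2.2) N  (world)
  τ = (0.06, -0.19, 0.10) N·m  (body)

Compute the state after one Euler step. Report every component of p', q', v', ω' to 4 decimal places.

p' = (-2.7200, 2.8320, -1.6160)
q' = (-0.2424, -0.0733, -0.9661, -0.0496)
v' = (1.9573, -1.7040, -0.3707)
ω' = (0.6271, 1.2440, -0.0862)

ω×(Iω) gyroscopic = (-0.0078, 0.0060, 0.0312)
α = I⁻¹(τ − ω×Iω) = (0.6780, -1.4000, 0.3440)
ω' = ω + α·dt = (0.6271, 1.2440, -0.0862)
2q̇ = q⊗(0,ω) = (1.2844799, 0.0126435, -0.3918377, 0.5063759)
updated quaternion q' = (-0.2424, -0.0733, -0.9661, -0.0496)
a = F/m = (-1.0667, -0.1000, 0.7333)
new position p' = (-2.7200, 2.8320, -1.6160)
v + (F/m)dt = (1.9573, -1.7040, -0.3707)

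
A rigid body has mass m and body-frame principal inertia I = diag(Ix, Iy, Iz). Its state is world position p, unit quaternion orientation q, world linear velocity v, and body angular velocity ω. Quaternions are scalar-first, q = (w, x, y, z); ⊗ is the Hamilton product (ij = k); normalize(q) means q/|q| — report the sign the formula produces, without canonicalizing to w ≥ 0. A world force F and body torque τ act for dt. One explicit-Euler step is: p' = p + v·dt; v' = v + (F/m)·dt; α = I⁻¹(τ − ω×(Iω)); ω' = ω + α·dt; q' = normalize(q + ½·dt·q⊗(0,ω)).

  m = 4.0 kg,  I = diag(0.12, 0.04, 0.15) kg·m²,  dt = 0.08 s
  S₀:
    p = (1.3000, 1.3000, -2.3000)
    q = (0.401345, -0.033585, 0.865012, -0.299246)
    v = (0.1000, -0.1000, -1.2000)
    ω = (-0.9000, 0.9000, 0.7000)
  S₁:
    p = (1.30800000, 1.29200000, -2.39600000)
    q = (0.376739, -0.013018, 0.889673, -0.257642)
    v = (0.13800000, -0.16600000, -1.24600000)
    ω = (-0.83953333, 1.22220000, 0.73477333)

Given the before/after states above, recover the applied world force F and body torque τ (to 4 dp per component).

F = (1.9000, -3.3000, -2.3000)
τ = (0.1600, 0.1800, 0.1300)

velocity change Δv = (0.03800000, -0.06600000, -0.04600000)
m·(v₁−v₀)/dt = (1.9000, -3.3000, -2.3000)
Δω = ω₁−ω₀ = (0.06046667, 0.32220000, 0.03477333)
gyro term ω₀×Iω₀ = (0.0693, 0.0189, 0.0648)
I·α + gyro = (0.1600, 0.1800, 0.1300)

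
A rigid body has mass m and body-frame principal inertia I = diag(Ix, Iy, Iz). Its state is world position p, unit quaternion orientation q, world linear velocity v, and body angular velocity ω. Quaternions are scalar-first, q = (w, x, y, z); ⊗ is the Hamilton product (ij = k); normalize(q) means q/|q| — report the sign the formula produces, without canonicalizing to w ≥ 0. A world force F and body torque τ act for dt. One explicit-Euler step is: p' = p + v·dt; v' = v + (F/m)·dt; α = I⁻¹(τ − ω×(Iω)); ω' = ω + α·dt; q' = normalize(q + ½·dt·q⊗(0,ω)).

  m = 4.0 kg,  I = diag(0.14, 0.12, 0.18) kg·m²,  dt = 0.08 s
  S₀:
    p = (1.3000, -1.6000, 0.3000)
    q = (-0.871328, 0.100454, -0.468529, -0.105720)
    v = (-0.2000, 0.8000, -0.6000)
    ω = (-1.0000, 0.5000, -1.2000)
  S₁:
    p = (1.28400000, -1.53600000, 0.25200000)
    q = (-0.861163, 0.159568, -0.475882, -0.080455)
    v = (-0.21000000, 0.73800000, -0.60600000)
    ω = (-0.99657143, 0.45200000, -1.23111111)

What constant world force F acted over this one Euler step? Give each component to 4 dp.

Δv = v₁−v₀ = (-0.01000000, -0.06200000, -0.00600000)
F = m·Δv/dt = (-0.5000, -3.1000, -0.3000)

F = (-0.5000, -3.1000, -0.3000)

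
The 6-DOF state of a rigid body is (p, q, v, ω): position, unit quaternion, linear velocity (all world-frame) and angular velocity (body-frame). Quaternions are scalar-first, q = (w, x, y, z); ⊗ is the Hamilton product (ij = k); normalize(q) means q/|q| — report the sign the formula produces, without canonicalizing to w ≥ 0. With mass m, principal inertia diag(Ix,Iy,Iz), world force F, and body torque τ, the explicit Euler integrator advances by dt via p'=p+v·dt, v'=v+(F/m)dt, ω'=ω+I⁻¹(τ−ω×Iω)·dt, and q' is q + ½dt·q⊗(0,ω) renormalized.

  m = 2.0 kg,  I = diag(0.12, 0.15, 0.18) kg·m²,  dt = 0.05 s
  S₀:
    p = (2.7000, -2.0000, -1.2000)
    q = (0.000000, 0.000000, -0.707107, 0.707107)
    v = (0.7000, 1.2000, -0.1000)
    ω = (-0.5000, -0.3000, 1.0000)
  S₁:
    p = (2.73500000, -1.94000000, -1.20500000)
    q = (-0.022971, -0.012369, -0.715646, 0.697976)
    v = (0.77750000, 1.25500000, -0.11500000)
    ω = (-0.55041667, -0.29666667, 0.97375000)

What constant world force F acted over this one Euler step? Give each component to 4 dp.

F = (3.1000, 2.2000, -0.6000)

Δv = v₁−v₀ = (0.07750000, 0.05500000, -0.01500000)
applied force F = (3.1000, 2.2000, -0.6000)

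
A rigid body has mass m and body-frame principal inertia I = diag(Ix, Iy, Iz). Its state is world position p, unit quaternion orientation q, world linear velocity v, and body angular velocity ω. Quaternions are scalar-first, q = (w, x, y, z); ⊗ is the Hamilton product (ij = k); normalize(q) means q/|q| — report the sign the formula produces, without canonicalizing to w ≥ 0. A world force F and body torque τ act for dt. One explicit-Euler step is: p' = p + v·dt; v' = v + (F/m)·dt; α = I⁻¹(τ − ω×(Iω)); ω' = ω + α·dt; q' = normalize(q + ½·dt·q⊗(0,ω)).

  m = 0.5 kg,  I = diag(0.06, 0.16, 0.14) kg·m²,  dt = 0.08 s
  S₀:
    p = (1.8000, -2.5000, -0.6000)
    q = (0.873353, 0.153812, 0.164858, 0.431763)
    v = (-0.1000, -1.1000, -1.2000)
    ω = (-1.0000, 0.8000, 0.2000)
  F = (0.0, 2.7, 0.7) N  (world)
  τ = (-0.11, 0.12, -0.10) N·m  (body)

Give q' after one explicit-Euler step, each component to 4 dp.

q' = (0.8696, 0.1062, 0.1741, 0.4497)

Hamilton product q⊗(0,ω) = (-0.0644270, -1.1857918, 0.2361570, 0.4625782)
q + ½dt·q⊗(0,ω), renormalized = (0.8696, 0.1062, 0.1741, 0.4497)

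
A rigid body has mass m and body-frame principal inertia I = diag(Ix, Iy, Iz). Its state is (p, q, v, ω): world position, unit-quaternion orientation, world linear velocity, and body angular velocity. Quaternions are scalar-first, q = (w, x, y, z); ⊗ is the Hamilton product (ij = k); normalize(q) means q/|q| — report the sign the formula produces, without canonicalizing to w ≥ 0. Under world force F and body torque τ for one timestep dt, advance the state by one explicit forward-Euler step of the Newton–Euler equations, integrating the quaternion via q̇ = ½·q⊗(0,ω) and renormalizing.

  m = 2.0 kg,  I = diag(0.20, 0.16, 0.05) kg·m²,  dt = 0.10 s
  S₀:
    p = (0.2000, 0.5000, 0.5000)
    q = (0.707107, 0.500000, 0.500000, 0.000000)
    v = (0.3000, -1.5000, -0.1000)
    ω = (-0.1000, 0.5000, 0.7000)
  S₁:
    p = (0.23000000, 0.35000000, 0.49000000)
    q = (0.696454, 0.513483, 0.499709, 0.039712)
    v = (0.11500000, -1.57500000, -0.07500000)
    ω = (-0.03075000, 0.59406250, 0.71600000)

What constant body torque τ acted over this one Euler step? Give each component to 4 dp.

τ = (0.1000, 0.1400, 0.0100)

rate change Δω = (0.06925000, 0.09406250, 0.01600000)
applied torque τ = (0.1000, 0.1400, 0.0100)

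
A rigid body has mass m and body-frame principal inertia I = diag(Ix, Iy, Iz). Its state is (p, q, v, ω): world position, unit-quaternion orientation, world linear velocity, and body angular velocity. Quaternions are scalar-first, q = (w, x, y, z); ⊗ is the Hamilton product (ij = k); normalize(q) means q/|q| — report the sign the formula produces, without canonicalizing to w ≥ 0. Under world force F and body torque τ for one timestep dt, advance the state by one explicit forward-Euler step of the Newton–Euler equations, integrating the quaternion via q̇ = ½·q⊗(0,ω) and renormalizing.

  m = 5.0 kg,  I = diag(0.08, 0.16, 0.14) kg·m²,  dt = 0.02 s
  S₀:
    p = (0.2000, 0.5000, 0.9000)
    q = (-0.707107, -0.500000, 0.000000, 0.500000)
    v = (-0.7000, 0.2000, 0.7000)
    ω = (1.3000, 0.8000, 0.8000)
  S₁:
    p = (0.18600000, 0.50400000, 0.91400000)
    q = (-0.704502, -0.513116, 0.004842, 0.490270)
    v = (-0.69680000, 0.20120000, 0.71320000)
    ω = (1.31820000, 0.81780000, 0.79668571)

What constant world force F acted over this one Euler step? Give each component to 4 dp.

v₁ − v₀ = (0.00320000, 0.00120000, 0.01320000)
m·(v₁−v₀)/dt = (0.8000, 0.3000, 3.3000)

F = (0.8000, 0.3000, 3.3000)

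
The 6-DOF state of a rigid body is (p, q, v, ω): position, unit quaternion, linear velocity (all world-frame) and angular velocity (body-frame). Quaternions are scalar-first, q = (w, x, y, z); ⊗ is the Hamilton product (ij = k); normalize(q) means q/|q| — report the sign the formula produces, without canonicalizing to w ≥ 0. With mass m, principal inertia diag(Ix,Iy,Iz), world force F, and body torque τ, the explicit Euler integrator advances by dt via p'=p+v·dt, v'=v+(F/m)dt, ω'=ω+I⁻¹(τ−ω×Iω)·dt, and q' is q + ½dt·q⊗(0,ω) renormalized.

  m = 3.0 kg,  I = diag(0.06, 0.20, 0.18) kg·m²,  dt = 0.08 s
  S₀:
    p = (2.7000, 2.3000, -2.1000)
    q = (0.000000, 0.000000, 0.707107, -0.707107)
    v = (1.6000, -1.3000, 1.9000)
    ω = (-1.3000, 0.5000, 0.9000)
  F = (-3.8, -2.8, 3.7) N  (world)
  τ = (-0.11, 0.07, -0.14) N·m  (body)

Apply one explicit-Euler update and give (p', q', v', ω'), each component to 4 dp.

p' = (2.8280, 2.1960, -1.9480)
q' = (0.0113, 0.0395, 0.7422, -0.6689)
v' = (1.4987, -1.3747, 1.9987)
ω' = (-1.4347, 0.4718, 0.8782)

(τ − ω×Iω)/I = (-1.6833, -0.3520, -0.2722)
new body rate ω' = (-1.4347, 0.4718, 0.8782)
Hamilton product q⊗(0,ω) = (0.2828428, 0.9899498, 0.9192391, 0.9192391)
q + ½dt·q⊗(0,ω), renormalized = (0.0113, 0.0395, 0.7422, -0.6689)
new position p' = (2.8280, 2.1960, -1.9480)
v' = v + a·dt = (1.4987, -1.3747, 1.9987)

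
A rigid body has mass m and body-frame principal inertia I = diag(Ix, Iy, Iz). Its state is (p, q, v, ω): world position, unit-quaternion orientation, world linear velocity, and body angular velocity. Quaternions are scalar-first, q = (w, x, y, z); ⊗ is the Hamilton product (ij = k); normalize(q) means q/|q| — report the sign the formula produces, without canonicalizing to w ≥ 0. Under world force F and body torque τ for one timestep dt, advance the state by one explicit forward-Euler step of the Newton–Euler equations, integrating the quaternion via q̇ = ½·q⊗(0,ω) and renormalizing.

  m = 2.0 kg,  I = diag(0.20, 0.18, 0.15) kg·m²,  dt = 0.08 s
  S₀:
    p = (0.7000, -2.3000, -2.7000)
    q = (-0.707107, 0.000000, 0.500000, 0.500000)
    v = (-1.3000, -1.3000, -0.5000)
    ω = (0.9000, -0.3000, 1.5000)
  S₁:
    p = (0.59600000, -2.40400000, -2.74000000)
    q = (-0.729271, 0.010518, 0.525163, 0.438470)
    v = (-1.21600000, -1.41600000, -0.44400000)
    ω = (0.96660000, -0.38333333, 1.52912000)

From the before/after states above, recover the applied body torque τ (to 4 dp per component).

τ = (0.1800, -0.1200, 0.0600)

Δω = ω₁−ω₀ = (0.06660000, -0.08333333, 0.02912000)
τ = I·(Δω/dt) + ω₀×(Iω₀) = (0.1800, -0.1200, 0.0600)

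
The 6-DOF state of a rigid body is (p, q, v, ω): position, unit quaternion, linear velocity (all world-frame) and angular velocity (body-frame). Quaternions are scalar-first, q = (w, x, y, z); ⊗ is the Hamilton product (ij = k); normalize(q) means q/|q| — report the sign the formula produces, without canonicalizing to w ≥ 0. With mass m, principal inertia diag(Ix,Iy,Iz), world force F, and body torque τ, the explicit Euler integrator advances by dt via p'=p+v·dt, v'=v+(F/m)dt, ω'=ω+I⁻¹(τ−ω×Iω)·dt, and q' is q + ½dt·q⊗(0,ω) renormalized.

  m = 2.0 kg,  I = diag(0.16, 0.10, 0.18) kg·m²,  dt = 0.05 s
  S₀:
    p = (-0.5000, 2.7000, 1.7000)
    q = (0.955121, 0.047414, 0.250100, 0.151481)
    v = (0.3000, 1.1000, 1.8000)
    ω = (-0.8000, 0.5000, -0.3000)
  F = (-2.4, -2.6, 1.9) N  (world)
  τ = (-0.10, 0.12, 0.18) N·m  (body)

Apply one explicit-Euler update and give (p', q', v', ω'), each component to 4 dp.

p' = (-0.4850, 2.7550, 1.7900)
q' = (0.9538, 0.0245, 0.2593, 0.1499)
v' = (0.2400, 1.0350, 1.8475)
ω' = (-0.8275, 0.5624, -0.2567)

new position p' = (-0.4850, 2.7550, 1.7900)
v + (F/m)dt = (0.2400, 1.0350, 1.8475)
ω×(Iω) gyroscopic = (-0.0120, -0.0048, 0.0240)
α = I⁻¹(τ − ω×Iω) = (-0.5500, 1.2480, 0.8667)
ω' = ω + α·dt = (-0.8275, 0.5624, -0.2567)
q⊗(0,ω) = (-0.0416745, -0.9148673, 0.3705999, -0.0627493)
q + ½dt·q⊗(0,ω), renormalized = (0.9538, 0.0245, 0.2593, 0.1499)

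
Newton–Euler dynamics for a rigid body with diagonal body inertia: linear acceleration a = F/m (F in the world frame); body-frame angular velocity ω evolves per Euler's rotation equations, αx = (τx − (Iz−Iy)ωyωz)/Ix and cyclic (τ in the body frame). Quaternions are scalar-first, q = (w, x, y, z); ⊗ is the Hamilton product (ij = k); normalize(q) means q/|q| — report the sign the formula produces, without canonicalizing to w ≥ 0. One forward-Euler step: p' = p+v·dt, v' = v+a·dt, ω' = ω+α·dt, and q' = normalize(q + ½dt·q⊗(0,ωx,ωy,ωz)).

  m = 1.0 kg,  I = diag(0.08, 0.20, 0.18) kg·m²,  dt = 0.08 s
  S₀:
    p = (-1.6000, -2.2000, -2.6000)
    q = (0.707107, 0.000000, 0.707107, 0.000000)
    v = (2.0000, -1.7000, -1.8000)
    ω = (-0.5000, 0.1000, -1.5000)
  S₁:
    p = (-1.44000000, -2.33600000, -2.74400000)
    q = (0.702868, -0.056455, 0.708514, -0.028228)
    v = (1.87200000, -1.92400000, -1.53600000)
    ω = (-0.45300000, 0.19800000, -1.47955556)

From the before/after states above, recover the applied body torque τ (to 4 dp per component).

τ = (0.0500, 0.1700, 0.0400)

rate change Δω = (0.04700000, 0.09800000, 0.02044444)
precession coupling = (0.0030, -0.0750, -0.0060)
applied torque τ = (0.0500, 0.1700, 0.0400)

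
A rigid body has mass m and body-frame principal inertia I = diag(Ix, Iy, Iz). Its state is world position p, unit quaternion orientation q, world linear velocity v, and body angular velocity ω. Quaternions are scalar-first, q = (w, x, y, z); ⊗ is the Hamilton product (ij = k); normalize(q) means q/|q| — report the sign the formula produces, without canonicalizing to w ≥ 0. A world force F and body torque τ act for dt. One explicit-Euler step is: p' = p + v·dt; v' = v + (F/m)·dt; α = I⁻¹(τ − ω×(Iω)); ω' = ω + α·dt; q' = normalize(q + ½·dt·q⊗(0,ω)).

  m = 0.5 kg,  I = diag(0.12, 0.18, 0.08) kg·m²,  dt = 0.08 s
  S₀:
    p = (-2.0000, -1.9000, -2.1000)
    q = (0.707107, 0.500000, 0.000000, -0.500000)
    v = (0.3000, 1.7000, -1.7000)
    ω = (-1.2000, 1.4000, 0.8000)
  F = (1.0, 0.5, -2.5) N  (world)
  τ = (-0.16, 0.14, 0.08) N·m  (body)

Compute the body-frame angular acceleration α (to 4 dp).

precession coupling ω×(Iω) = (-0.1120, -0.0384, -0.1008)
α = I⁻¹(τ − ω×Iω) = (-0.4000, 0.9911, 2.2600)

α = (-0.4000, 0.9911, 2.2600)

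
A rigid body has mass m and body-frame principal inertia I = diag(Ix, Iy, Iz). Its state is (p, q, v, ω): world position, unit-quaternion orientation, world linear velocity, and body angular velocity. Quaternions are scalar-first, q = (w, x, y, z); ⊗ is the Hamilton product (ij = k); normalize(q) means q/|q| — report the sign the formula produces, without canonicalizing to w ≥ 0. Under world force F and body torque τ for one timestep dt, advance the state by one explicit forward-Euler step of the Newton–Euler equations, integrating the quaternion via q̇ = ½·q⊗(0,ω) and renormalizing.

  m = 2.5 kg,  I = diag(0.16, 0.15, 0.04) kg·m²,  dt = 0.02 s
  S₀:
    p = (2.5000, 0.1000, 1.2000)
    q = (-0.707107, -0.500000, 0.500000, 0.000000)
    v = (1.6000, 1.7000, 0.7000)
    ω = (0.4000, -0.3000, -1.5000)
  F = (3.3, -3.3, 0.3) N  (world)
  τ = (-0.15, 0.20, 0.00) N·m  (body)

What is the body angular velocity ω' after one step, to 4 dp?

ω' = (0.3874, -0.2637, -1.5006)

ω×(Iω) gyroscopic = (-0.0495, -0.0720, 0.0012)
(τ − ω×Iω)/I = (-0.6281, 1.8133, -0.0300)
ω + α·dt = (0.3874, -0.2637, -1.5006)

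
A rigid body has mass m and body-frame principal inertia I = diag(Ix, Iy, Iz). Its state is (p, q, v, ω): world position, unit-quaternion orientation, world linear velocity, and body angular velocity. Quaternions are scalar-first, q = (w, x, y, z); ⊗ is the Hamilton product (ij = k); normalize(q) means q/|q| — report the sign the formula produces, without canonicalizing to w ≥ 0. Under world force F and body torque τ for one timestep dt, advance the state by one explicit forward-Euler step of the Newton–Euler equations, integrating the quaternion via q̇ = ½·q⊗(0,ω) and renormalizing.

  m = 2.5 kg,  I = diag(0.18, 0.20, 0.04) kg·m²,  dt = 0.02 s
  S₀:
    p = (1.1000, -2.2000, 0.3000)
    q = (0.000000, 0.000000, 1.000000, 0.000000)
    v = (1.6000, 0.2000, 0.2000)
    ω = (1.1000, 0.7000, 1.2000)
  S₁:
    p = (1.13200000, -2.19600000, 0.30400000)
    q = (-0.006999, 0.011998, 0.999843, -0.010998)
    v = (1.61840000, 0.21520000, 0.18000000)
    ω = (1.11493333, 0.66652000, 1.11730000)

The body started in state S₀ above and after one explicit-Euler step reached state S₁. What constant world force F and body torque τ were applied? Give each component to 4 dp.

velocity change Δv = (0.01840000, 0.01520000, -0.02000000)
applied force F = (2.3000, 1.9000, -2.5000)
rate change Δω = (0.01493333, -0.03348000, -0.08270000)
ω₀×(Iω₀) = (-0.1344, 0.1848, 0.0154)
τ = I·(Δω/dt) + ω₀×(Iω₀) = (0.0000, -0.1500, -0.1500)

F = (2.3000, 1.9000, -2.5000)
τ = (0.0000, -0.1500, -0.1500)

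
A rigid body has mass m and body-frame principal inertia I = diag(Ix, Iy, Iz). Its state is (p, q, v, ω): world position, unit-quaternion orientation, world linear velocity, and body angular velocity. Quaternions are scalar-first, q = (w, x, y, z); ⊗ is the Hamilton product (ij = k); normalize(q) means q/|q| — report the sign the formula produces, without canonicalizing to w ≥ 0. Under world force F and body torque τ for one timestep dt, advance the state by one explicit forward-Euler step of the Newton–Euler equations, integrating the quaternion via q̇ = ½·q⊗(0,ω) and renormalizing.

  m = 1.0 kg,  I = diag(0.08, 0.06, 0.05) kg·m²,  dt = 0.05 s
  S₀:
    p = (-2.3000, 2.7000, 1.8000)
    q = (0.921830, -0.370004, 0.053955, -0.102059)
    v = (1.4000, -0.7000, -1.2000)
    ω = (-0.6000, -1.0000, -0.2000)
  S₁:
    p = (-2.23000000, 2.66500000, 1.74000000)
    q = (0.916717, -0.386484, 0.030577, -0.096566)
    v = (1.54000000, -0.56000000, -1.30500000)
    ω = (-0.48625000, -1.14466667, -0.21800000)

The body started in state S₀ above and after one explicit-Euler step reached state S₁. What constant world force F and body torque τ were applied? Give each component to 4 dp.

F = (2.8000, 2.8000, -2.1000)
τ = (0.1800, -0.1700, -0.0300)

velocity change Δv = (0.14000000, 0.14000000, -0.10500000)
applied force F = (2.8000, 2.8000, -2.1000)
rate change Δω = (0.11375000, -0.14466667, -0.01800000)
gyro term ω₀×Iω₀ = (-0.0020, 0.0036, -0.0120)
τ = I·(Δω/dt) + ω₀×(Iω₀) = (0.1800, -0.1700, -0.0300)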